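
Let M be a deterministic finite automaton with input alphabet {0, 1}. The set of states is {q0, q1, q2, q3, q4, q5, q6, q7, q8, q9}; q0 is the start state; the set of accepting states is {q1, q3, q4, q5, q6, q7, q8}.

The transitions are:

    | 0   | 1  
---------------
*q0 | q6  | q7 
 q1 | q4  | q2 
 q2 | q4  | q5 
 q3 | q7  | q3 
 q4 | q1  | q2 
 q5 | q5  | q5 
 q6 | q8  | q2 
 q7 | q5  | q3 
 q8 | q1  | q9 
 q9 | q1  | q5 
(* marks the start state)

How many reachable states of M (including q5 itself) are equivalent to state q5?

Every state is reachable, so we keep all 10.
Initial partition by acceptance: {q1,q3,q4,q5,q6,q7,q8} | {q0,q2,q9}.
Split {q1,q3,q4,q5,q6,q7,q8} by δ(·,1) → {q1,q4,q6,q8} and {q3,q5,q7}.
No further refinement is possible. Final partition (3 blocks): {q1,q4,q6,q8} | {q0,q2,q9} | {q3,q5,q7}.
State q5 belongs to the block {q3,q5,q7}, which has 3 states.

3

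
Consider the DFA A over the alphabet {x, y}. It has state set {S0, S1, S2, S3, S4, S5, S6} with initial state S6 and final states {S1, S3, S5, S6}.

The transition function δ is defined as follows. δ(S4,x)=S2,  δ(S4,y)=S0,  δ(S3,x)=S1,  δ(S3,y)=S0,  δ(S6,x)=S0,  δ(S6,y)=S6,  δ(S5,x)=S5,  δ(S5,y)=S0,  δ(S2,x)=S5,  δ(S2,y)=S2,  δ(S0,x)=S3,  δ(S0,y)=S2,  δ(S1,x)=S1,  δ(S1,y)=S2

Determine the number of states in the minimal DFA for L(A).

3

First remove the unreachable states {S4}; 6 states remain.
Start with accepting vs non-accepting: {S1,S3,S5,S6} | {S0,S2}.
Split {S1,S3,S5,S6} by δ(·,x) → {S1,S3,S5} and {S6}.
The partition is now stable with 3 blocks: {S1,S3,S5} | {S0,S2} | {S6}.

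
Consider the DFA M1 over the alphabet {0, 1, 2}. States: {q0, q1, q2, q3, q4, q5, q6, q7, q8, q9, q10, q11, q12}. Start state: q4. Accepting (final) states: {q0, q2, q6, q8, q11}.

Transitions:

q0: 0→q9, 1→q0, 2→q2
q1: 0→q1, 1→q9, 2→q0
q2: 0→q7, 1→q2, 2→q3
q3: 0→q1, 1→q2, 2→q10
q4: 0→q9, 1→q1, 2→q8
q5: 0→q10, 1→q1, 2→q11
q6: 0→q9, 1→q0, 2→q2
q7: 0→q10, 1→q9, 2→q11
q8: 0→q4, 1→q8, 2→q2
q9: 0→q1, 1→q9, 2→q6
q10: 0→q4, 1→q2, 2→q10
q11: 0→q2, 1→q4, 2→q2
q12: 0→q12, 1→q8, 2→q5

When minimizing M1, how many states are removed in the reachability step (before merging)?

2

No path from q4 leads to q5, q12; the other 11 states are all reachable.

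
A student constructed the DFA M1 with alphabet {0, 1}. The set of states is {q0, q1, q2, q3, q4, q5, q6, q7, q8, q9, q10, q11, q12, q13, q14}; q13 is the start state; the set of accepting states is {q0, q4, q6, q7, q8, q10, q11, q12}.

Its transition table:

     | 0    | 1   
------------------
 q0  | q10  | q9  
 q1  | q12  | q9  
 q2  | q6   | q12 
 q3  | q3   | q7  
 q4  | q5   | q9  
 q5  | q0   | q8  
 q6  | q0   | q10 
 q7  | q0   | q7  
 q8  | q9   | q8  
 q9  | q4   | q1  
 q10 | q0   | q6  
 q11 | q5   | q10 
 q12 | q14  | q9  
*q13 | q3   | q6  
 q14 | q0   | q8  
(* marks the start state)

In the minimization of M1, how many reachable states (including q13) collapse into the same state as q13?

2

First remove the unreachable states {q2,q11}; 13 states remain.
P0 = {q0,q4,q6,q7,q8,q10,q12} | {q1,q3,q5,q9,q13,q14}.
Refine {q0,q4,q6,q7,q8,q10,q12} on symbol 0: members go to different blocks, giving {q0,q6,q7,q10} and {q4,q8,q12}.
On input 1, block {q0,q6,q7,q10} splits into {q6,q7,q10} and {q0}.
Refine {q1,q3,q5,q9,q13,q14} on symbol 0: members go to different blocks, giving {q1,q9} and {q3,q13} and {q5,q14}.
Split {q4,q8,q12} by δ(·,0) → {q4,q12} and {q8}.
The partition is now stable with 7 blocks: {q6,q7,q10} | {q1,q9} | {q4,q12} | {q0} | {q3,q13} | {q5,q14} | {q8}.
State q13 belongs to the block {q3,q13}, which has 2 states.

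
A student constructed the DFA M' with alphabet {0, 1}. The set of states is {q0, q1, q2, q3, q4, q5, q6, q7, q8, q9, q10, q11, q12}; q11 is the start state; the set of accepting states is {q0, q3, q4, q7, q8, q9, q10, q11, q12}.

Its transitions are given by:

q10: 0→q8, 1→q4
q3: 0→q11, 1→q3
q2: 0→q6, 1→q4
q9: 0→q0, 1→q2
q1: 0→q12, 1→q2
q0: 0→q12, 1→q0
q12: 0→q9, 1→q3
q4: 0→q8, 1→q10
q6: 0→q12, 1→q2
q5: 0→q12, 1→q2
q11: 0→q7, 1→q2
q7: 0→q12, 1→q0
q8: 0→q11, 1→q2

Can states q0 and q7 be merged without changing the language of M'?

Yes

Reachable states from the start: {q0,q2,q3,q4,q6,q7,q8,q9,q10,q11,q12}. Unreachable: {q1,q5} — drop them.
P0 = {q0,q3,q4,q7,q8,q9,q10,q11,q12} | {q2,q6}.
Split {q0,q3,q4,q7,q8,q9,q10,q11,q12} by δ(·,1) → {q0,q3,q4,q7,q10,q12} and {q8,q9,q11}.
On input 0, block {q0,q3,q4,q7,q10,q12} splits into {q3,q4,q10,q12} and {q0,q7}.
Split {q2,q6} by δ(·,0) → {q2} and {q6}.
Refine {q8,q9,q11} on symbol 0: members go to different blocks, giving {q9,q11} and {q8}.
Split {q3,q4,q10,q12} by δ(·,0) → {q3,q12} and {q4,q10}.
The partition is now stable with 7 blocks: {q3,q12} | {q2} | {q9,q11} | {q0,q7} | {q6} | {q8} | {q4,q10}.
q0 and q7 lie in the same block of the stable partition, so they are equivalent — no string distinguishes them.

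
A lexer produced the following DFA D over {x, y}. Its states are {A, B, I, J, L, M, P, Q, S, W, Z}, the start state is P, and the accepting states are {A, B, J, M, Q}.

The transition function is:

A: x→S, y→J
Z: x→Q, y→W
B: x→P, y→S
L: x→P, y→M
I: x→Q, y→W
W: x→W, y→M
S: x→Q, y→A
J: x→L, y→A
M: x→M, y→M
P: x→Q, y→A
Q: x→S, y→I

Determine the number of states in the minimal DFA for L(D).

Reachable states from the start: {A,I,J,L,M,P,Q,S,W}. Unreachable: {B,Z} — drop them.
P0 = {A,J,M,Q} | {I,L,P,S,W}.
Split {A,J,M,Q} by δ(·,x) → {A,J,Q} and {M}.
On input y, block {A,J,Q} splits into {A,J} and {Q}.
Refine {I,L,P,S,W} on symbol x: members go to different blocks, giving {I,P,S} and {L,W}.
Split {A,J} by δ(·,x) → {J} and {A}.
Split {I,P,S} by δ(·,y) → {P,S} and {I}.
On input x, block {L,W} splits into {W} and {L}.
No further refinement is possible. Final partition (8 blocks): {J} | {P,S} | {M} | {Q} | {W} | {A} | {I} | {L}.

8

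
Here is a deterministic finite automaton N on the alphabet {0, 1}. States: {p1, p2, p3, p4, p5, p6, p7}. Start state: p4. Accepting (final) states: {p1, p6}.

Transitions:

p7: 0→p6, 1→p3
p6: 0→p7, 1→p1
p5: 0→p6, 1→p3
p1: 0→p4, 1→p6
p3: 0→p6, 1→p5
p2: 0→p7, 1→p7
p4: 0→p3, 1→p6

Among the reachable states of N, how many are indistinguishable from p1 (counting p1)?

First remove the unreachable states {p2}; 6 states remain.
Start with accepting vs non-accepting: {p1,p6} | {p3,p4,p5,p7}.
Refine {p3,p4,p5,p7} on symbol 0: members go to different blocks, giving {p3,p5,p7} and {p4}.
Split {p1,p6} by δ(·,0) → {p1} and {p6}.
Stable partition: {p1} | {p3,p5,p7} | {p4} | {p6} — 4 equivalence classes.
State p1 belongs to the block {p1}, which has 1 states.

1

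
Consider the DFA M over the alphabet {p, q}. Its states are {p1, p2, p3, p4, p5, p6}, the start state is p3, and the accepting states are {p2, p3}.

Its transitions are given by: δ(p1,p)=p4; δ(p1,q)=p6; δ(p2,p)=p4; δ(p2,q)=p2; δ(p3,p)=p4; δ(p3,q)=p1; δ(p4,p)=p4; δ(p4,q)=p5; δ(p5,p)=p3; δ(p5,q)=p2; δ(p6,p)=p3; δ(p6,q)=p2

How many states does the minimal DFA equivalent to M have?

All states are reachable from the start state.
P0 = {p2,p3} | {p1,p4,p5,p6}.
On input q, block {p2,p3} splits into {p2} and {p3}.
Split {p1,p4,p5,p6} by δ(·,p) → {p1,p4} and {p5,p6}.
Stable partition: {p2} | {p1,p4} | {p3} | {p5,p6} — 4 equivalence classes.

4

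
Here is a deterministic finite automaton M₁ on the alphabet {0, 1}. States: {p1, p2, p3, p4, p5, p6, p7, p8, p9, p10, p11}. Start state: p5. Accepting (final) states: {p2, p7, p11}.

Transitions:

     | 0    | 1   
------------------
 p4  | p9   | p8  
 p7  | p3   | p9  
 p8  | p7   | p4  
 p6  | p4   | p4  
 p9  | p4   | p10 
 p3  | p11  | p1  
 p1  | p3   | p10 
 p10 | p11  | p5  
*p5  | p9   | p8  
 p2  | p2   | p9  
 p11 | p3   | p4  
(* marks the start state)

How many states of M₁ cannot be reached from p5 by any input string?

No path from p5 leads to p2, p6; the other 9 states are all reachable.

2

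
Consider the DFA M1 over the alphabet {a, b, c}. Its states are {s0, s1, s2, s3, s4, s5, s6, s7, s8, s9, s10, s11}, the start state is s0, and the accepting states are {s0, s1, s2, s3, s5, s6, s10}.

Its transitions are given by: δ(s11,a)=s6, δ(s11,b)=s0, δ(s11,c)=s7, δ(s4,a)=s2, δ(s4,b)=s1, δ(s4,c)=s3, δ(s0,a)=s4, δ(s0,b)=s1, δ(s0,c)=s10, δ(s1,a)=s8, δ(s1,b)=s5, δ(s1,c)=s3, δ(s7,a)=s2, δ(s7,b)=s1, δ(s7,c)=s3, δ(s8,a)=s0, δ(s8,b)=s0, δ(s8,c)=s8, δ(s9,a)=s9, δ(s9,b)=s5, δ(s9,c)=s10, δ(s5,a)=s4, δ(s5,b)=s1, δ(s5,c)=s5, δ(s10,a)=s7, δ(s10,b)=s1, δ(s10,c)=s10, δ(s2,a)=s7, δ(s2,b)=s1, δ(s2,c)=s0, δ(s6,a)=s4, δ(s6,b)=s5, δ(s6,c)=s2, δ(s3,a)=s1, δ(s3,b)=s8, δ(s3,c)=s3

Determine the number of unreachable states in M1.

3

Starting at s0 and following transitions, the reachable set is {s0, s1, s2, s3, s4, s5, s7, s8, s10}. That leaves s6, s9, s11 unreachable — 3 in total.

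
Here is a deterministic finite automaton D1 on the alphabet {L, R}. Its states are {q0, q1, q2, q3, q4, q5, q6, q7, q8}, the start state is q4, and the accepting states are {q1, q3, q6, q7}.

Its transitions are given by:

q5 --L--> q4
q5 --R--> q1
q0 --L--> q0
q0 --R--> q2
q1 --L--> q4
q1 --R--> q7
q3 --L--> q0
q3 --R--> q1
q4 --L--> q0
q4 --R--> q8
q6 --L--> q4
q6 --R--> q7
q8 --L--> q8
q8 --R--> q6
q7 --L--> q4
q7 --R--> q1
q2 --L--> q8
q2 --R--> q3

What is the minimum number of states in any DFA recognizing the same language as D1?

States {q5} cannot be reached from the start state, so discard them.
Initial partition by acceptance: {q1,q3,q6,q7} | {q0,q2,q4,q8}.
Split {q0,q2,q4,q8} by δ(·,R) → {q0,q4} and {q2,q8}.
Stable partition: {q1,q3,q6,q7} | {q0,q4} | {q2,q8} — 3 equivalence classes.

3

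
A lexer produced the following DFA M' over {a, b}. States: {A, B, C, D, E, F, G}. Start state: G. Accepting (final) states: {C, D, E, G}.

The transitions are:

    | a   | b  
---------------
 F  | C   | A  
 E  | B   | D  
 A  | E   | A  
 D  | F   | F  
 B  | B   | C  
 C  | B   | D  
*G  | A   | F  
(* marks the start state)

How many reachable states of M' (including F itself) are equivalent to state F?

2

Every state is reachable, so we keep all 7.
Start with accepting vs non-accepting: {C,D,E,G} | {A,B,F}.
On input b, block {C,D,E,G} splits into {C,E} and {D,G}.
Split {A,B,F} by δ(·,a) → {A,F} and {B}.
Stable partition: {C,E} | {A,F} | {D,G} | {B} — 4 equivalence classes.
The equivalence class containing F is {A,F}, of size 2.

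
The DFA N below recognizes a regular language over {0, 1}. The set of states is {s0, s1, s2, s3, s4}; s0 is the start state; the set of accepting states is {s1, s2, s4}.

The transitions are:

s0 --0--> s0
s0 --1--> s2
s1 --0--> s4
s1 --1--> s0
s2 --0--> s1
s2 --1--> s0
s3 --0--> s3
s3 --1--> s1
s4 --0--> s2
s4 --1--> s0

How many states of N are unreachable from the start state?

1

No path from s0 leads to s3; the other 4 states are all reachable.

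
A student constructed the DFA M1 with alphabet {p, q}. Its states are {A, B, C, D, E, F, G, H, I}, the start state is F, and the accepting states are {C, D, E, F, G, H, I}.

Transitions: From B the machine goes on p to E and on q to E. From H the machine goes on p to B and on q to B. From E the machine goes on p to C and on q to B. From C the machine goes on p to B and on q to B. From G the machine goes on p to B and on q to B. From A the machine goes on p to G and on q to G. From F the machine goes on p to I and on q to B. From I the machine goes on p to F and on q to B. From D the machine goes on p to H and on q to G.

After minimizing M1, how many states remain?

4

First remove the unreachable states {A,D,G,H}; 5 states remain.
Initial partition by acceptance: {C,E,F,I} | {B}.
Refine {C,E,F,I} on symbol p: members go to different blocks, giving {E,F,I} and {C}.
Refine {E,F,I} on symbol p: members go to different blocks, giving {F,I} and {E}.
The partition is now stable with 4 blocks: {F,I} | {B} | {C} | {E}.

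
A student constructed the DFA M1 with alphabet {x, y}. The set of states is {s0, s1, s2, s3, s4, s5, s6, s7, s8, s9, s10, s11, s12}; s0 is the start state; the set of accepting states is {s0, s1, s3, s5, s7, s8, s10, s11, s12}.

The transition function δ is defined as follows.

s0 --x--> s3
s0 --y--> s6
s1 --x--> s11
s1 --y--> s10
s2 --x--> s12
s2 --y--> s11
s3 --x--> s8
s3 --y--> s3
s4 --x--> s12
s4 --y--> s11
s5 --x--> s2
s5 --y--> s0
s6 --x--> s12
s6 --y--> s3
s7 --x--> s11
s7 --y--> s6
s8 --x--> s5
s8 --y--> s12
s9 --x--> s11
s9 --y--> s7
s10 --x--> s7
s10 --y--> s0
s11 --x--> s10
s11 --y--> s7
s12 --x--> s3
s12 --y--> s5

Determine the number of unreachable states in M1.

Starting at s0 and following transitions, the reachable set is {s0, s2, s3, s5, s6, s7, s8, s10, s11, s12}. That leaves s1, s4, s9 unreachable — 3 in total.

3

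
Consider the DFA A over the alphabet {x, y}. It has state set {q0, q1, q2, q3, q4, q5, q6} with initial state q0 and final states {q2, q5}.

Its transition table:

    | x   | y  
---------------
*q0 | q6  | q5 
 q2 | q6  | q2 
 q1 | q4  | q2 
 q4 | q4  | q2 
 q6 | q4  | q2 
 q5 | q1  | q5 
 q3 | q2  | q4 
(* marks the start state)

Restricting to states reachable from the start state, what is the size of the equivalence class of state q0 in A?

4

First remove the unreachable states {q3}; 6 states remain.
Initial partition by acceptance: {q2,q5} | {q0,q1,q4,q6}.
No further refinement is possible. Final partition (2 blocks): {q2,q5} | {q0,q1,q4,q6}.
The equivalence class containing q0 is {q0,q1,q4,q6}, of size 4.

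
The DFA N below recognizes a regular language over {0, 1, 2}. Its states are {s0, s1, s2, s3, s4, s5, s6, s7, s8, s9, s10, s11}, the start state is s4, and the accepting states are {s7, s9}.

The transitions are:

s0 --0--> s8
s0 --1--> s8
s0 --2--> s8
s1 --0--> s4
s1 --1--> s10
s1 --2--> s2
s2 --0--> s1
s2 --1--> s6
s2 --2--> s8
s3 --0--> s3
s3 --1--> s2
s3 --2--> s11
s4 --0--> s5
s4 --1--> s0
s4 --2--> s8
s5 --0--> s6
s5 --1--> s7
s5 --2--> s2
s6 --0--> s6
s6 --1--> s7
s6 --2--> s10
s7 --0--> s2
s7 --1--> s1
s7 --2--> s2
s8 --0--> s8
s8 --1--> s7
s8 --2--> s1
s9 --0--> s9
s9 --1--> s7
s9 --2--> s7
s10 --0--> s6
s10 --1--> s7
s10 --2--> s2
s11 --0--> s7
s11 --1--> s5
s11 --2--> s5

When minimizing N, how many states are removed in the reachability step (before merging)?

3

No path from s4 leads to s3, s9, s11; the other 9 states are all reachable.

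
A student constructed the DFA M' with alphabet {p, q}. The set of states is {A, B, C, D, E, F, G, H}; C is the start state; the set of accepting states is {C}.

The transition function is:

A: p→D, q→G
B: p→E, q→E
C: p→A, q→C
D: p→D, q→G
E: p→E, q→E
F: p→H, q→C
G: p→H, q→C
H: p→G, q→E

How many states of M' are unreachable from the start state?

2

No path from C leads to B, F; the other 6 states are all reachable.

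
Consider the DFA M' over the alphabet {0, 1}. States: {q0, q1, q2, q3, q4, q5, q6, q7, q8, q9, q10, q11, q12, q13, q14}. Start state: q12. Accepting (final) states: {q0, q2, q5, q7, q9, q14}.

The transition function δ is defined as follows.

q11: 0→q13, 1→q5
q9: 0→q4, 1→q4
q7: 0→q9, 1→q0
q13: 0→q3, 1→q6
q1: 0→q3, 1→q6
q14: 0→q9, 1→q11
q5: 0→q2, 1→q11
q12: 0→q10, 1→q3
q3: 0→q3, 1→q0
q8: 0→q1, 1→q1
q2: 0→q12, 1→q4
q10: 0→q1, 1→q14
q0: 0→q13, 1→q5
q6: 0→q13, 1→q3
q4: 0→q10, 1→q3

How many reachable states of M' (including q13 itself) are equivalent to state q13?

2

States {q7,q8} cannot be reached from the start state, so discard them.
Start with accepting vs non-accepting: {q0,q2,q5,q9,q14} | {q1,q3,q4,q6,q10,q11,q12,q13}.
Split {q0,q2,q5,q9,q14} by δ(·,0) → {q0,q2,q9} and {q5,q14}.
Split {q0,q2,q9} by δ(·,1) → {q2,q9} and {q0}.
Split {q1,q3,q4,q6,q10,q11,q12,q13} by δ(·,1) → {q1,q4,q6,q12,q13} and {q10,q11} and {q3}.
On input 0, block {q1,q4,q6,q12,q13} splits into {q1,q13} and {q4,q12} and {q6}.
The partition is now stable with 8 blocks: {q2,q9} | {q1,q13} | {q5,q14} | {q0} | {q10,q11} | {q3} | {q4,q12} | {q6}.
State q13 belongs to the block {q1,q13}, which has 2 states.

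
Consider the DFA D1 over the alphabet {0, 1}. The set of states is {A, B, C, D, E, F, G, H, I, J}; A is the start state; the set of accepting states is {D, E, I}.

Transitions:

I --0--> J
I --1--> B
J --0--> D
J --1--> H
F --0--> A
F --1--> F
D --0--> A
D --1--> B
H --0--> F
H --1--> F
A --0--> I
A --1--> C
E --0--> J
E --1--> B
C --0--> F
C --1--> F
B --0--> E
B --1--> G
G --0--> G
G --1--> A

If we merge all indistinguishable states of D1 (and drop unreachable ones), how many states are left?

6

All states are reachable from the start state.
Start with accepting vs non-accepting: {D,E,I} | {A,B,C,F,G,H,J}.
Refine {A,B,C,F,G,H,J} on symbol 0: members go to different blocks, giving {C,F,G,H} and {A,B,J}.
On input 0, block {C,F,G,H} splits into {C,G,H} and {F}.
Split {C,G,H} by δ(·,0) → {C,H} and {G}.
Refine {A,B,J} on symbol 1: members go to different blocks, giving {A,J} and {B}.
Stable partition: {D,E,I} | {C,H} | {A,J} | {F} | {G} | {B} — 6 equivalence classes.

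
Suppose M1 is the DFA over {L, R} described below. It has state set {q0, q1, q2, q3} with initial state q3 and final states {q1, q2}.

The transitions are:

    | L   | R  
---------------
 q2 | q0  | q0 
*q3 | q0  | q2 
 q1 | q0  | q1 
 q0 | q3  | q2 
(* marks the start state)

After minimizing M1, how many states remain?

2

First remove the unreachable states {q1}; 3 states remain.
Start with accepting vs non-accepting: {q2} | {q0,q3}.
Stable partition: {q2} | {q0,q3} — 2 equivalence classes.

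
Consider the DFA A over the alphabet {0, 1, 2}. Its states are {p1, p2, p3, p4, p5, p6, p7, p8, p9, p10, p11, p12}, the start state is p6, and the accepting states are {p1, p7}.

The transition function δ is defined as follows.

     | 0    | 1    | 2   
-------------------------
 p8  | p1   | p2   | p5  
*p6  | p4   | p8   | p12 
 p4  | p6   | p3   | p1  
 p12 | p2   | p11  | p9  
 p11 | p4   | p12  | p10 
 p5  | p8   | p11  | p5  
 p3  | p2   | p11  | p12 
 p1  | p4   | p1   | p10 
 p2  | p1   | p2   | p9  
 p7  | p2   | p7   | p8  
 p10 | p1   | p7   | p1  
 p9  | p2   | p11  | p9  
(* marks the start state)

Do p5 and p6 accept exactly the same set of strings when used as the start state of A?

All states are reachable from the start state.
P0 = {p1,p7} | {p2,p3,p4,p5,p6,p8,p9,p10,p11,p12}.
Refine {p2,p3,p4,p5,p6,p8,p9,p10,p11,p12} on symbol 0: members go to different blocks, giving {p3,p4,p5,p6,p9,p11,p12} and {p2,p8,p10}.
On input 0, block {p1,p7} splits into {p1} and {p7}.
Split {p3,p4,p5,p6,p9,p11,p12} by δ(·,0) → {p3,p5,p9,p12} and {p4,p6,p11}.
Refine {p2,p8,p10} on symbol 1: members go to different blocks, giving {p2,p8} and {p10}.
Split {p4,p6,p11} by δ(·,1) → {p4,p11} and {p6}.
Split {p4,p11} by δ(·,0) → {p4} and {p11}.
No further refinement is possible. Final partition (8 blocks): {p1} | {p3,p5,p9,p12} | {p2,p8} | {p7} | {p4} | {p10} | {p6} | {p11}.
p5 and p6 end up in different blocks, so they are distinguishable. For instance, the string '00' is accepted from only p5.

No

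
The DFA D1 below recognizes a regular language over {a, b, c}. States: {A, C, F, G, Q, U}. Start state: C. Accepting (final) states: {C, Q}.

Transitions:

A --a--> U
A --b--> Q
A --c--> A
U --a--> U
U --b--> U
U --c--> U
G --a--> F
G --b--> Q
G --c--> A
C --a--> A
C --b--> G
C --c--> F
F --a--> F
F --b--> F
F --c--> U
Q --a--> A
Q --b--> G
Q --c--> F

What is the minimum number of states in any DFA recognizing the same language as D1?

3

All states are reachable from the start state.
Initial partition by acceptance: {C,Q} | {A,F,G,U}.
Split {A,F,G,U} by δ(·,b) → {A,G} and {F,U}.
The partition is now stable with 3 blocks: {C,Q} | {A,G} | {F,U}.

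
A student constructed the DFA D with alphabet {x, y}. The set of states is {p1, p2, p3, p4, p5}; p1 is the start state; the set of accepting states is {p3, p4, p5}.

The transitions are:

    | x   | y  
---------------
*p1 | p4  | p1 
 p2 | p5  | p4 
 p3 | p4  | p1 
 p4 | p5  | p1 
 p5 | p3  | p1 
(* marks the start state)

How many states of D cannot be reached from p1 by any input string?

Starting at p1 and following transitions, the reachable set is {p1, p3, p4, p5}. That leaves p2 unreachable — 1 in total.

1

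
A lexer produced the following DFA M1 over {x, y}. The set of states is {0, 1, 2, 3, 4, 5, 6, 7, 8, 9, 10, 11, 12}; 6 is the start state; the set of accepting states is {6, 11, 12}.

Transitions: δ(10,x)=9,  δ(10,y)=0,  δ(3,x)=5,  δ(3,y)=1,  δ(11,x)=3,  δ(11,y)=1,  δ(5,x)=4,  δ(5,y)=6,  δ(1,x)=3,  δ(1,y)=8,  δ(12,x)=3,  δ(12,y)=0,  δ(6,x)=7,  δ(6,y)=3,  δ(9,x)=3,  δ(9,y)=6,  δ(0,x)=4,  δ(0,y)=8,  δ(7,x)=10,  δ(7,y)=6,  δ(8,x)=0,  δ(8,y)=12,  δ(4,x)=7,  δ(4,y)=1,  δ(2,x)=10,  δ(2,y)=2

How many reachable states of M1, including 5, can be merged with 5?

First remove the unreachable states {2,11}; 11 states remain.
Start with accepting vs non-accepting: {6,12} | {0,1,3,4,5,7,8,9,10}.
Refine {0,1,3,4,5,7,8,9,10} on symbol y: members go to different blocks, giving {0,1,3,4,10} and {5,7,8,9}.
Split {6,12} by δ(·,x) → {6} and {12}.
Refine {0,1,3,4,10} on symbol x: members go to different blocks, giving {3,4,10} and {0,1}.
On input x, block {5,7,8,9} splits into {5,7,9} and {8}.
Stable partition: {6} | {3,4,10} | {5,7,9} | {12} | {0,1} | {8} — 6 equivalence classes.
The equivalence class containing 5 is {5,7,9}, of size 3.

3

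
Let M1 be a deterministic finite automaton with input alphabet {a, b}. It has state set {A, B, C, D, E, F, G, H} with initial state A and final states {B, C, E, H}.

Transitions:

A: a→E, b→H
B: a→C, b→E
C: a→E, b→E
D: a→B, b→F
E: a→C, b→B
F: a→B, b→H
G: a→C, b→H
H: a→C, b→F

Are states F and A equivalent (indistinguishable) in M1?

Yes

States {D,G} cannot be reached from the start state, so discard them.
Initial partition by acceptance: {B,C,E,H} | {A,F}.
Split {B,C,E,H} by δ(·,b) → {B,C,E} and {H}.
No further refinement is possible. Final partition (3 blocks): {B,C,E} | {A,F} | {H}.
F and A lie in the same block of the stable partition, so they are equivalent — no string distinguishes them.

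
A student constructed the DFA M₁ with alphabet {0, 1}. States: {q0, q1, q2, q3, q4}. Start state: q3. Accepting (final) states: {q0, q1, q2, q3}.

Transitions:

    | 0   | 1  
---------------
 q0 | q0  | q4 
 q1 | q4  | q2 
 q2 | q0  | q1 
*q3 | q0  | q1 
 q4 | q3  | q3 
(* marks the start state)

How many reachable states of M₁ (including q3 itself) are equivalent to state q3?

2

P0 = {q0,q1,q2,q3} | {q4}.
Refine {q0,q1,q2,q3} on symbol 0: members go to different blocks, giving {q0,q2,q3} and {q1}.
Split {q0,q2,q3} by δ(·,1) → {q2,q3} and {q0}.
The partition is now stable with 4 blocks: {q2,q3} | {q4} | {q1} | {q0}.
The equivalence class containing q3 is {q2,q3}, of size 2.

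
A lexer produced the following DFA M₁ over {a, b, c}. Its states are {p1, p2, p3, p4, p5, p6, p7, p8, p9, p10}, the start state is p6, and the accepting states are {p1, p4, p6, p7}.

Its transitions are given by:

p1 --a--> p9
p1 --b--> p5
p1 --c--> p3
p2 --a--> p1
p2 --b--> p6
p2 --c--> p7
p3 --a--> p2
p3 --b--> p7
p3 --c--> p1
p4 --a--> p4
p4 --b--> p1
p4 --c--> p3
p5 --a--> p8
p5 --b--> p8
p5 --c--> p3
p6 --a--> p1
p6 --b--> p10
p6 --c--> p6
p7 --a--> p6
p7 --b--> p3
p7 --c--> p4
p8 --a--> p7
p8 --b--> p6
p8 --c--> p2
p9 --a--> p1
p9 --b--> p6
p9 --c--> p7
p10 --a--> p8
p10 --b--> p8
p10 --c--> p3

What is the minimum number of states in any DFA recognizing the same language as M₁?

Initial partition by acceptance: {p1,p4,p6,p7} | {p2,p3,p5,p8,p9,p10}.
On input a, block {p1,p4,p6,p7} splits into {p4,p6,p7} and {p1}.
On input a, block {p4,p6,p7} splits into {p4,p7} and {p6}.
Split {p4,p7} by δ(·,a) → {p4} and {p7}.
Refine {p2,p3,p5,p8,p9,p10} on symbol a: members go to different blocks, giving {p3,p5,p10} and {p2,p9} and {p8}.
Split {p3,p5,p10} by δ(·,a) → {p5,p10} and {p3}.
Stable partition: {p4} | {p5,p10} | {p1} | {p6} | {p7} | {p2,p9} | {p8} | {p3} — 8 equivalence classes.

8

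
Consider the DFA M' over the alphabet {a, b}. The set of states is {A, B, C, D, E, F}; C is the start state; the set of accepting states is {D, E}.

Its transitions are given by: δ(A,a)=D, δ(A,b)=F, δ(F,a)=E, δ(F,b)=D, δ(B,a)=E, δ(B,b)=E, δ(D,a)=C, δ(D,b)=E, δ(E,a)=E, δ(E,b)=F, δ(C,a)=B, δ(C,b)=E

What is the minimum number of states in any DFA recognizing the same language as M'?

States {A} cannot be reached from the start state, so discard them.
Start with accepting vs non-accepting: {D,E} | {B,C,F}.
Split {D,E} by δ(·,a) → {D} and {E}.
Split {B,C,F} by δ(·,a) → {B,F} and {C}.
Split {B,F} by δ(·,b) → {B} and {F}.
No further refinement is possible. Final partition (5 blocks): {D} | {B} | {E} | {C} | {F}.

5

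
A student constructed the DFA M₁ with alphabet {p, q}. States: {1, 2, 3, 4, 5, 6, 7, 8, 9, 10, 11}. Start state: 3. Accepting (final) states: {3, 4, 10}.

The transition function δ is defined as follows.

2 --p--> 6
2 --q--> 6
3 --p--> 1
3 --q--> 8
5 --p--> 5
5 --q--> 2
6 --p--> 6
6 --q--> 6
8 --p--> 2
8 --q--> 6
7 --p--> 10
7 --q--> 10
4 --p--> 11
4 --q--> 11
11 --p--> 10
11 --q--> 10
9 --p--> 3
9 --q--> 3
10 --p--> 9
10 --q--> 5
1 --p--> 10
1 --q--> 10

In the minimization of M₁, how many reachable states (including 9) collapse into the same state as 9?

States {4,7,11} cannot be reached from the start state, so discard them.
P0 = {3,10} | {1,2,5,6,8,9}.
Split {1,2,5,6,8,9} by δ(·,p) → {2,5,6,8} and {1,9}.
Stable partition: {3,10} | {2,5,6,8} | {1,9} — 3 equivalence classes.
State 9 belongs to the block {1,9}, which has 2 states.

2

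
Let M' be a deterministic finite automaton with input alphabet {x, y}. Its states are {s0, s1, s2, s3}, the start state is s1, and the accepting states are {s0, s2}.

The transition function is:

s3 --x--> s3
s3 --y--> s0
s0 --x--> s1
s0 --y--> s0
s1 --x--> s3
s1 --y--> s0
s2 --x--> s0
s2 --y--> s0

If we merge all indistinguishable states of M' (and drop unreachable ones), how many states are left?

2

First remove the unreachable states {s2}; 3 states remain.
Initial partition by acceptance: {s0} | {s1,s3}.
The partition is now stable with 2 blocks: {s0} | {s1,s3}.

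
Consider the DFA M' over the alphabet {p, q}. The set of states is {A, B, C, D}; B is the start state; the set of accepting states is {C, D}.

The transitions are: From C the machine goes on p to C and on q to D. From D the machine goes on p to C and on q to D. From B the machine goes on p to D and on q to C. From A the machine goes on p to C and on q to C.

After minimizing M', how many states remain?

2

States {A} cannot be reached from the start state, so discard them.
Start with accepting vs non-accepting: {C,D} | {B}.
Stable partition: {C,D} | {B} — 2 equivalence classes.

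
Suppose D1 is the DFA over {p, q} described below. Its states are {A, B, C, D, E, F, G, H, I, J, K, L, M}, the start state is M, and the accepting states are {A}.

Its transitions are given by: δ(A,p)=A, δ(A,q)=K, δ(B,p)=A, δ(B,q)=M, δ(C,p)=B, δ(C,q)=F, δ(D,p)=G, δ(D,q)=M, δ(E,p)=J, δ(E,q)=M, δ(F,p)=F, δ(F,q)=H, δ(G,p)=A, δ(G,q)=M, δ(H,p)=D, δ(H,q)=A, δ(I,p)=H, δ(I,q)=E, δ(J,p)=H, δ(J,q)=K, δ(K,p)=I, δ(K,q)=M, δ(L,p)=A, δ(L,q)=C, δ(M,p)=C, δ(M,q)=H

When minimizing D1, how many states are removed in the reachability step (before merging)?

1

BFS from M reaches {A, B, C, D, E, F, G, H, I, J, K, M}; the 1 state(s) L are never visited.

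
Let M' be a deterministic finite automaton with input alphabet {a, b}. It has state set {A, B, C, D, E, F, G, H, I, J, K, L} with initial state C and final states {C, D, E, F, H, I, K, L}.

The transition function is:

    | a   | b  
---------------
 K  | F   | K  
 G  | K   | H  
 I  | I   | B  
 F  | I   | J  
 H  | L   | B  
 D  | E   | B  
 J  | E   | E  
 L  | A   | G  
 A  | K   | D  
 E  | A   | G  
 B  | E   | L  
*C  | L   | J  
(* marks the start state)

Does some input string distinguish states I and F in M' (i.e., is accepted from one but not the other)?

Start with accepting vs non-accepting: {C,D,E,F,H,I,K,L} | {A,B,G,J}.
Refine {C,D,E,F,H,I,K,L} on symbol a: members go to different blocks, giving {C,D,F,H,I,K} and {E,L}.
Split {C,D,F,H,I,K} by δ(·,a) → {C,D,H} and {F,I,K}.
Refine {A,B,G,J} on symbol a: members go to different blocks, giving {A,G} and {B,J}.
Split {F,I,K} by δ(·,b) → {F,I} and {K}.
The partition is now stable with 6 blocks: {C,D,H} | {A,G} | {E,L} | {F,I} | {B,J} | {K}.
I and F lie in the same block of the stable partition, so they are equivalent — no string distinguishes them.

No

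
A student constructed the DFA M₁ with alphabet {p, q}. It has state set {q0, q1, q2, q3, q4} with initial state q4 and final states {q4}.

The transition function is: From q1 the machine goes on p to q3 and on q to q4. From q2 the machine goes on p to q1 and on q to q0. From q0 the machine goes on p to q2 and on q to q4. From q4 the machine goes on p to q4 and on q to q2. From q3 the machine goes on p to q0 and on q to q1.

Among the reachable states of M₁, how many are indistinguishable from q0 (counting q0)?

2

Every state is reachable, so we keep all 5.
Initial partition by acceptance: {q4} | {q0,q1,q2,q3}.
On input q, block {q0,q1,q2,q3} splits into {q0,q1} and {q2,q3}.
No further refinement is possible. Final partition (3 blocks): {q4} | {q0,q1} | {q2,q3}.
The equivalence class containing q0 is {q0,q1}, of size 2.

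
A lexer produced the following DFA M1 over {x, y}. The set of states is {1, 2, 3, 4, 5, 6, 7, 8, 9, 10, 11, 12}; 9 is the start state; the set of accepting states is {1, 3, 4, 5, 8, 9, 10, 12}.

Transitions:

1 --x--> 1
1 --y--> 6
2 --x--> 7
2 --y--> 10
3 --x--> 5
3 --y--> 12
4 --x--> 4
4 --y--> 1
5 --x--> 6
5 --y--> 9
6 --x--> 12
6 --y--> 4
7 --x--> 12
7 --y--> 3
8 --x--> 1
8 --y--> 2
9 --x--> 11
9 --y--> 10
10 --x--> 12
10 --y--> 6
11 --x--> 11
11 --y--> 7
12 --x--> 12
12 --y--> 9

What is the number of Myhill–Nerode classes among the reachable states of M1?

10

First remove the unreachable states {2,8}; 10 states remain.
P0 = {1,3,4,5,9,10,12} | {6,7,11}.
On input x, block {1,3,4,5,9,10,12} splits into {1,3,4,10,12} and {5,9}.
On input x, block {1,3,4,10,12} splits into {1,4,10,12} and {3}.
On input y, block {1,4,10,12} splits into {1,10} and {4} and {12}.
Split {1,10} by δ(·,x) → {1} and {10}.
On input x, block {6,7,11} splits into {6,7} and {11}.
Refine {6,7} on symbol y: members go to different blocks, giving {6} and {7}.
Split {5,9} by δ(·,x) → {5} and {9}.
The partition is now stable with 10 blocks: {1} | {6} | {5} | {3} | {4} | {12} | {10} | {11} | {7} | {9}.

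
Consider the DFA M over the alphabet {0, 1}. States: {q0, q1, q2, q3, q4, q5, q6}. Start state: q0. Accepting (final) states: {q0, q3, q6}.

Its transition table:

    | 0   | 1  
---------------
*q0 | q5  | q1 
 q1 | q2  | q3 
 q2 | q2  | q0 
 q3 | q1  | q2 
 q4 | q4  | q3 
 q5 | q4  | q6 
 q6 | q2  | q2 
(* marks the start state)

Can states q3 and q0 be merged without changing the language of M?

Yes

P0 = {q0,q3,q6} | {q1,q2,q4,q5}.
Stable partition: {q0,q3,q6} | {q1,q2,q4,q5} — 2 equivalence classes.
q3 and q0 lie in the same block of the stable partition, so they are equivalent — no string distinguishes them.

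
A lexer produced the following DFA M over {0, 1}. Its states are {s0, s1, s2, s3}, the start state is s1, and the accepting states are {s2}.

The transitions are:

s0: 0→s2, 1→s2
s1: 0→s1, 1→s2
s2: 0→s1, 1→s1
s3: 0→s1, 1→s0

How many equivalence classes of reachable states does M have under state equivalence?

Reachable states from the start: {s1,s2}. Unreachable: {s0,s3} — drop them.
Start with accepting vs non-accepting: {s2} | {s1}.
No further refinement is possible. Final partition (2 blocks): {s2} | {s1}.

2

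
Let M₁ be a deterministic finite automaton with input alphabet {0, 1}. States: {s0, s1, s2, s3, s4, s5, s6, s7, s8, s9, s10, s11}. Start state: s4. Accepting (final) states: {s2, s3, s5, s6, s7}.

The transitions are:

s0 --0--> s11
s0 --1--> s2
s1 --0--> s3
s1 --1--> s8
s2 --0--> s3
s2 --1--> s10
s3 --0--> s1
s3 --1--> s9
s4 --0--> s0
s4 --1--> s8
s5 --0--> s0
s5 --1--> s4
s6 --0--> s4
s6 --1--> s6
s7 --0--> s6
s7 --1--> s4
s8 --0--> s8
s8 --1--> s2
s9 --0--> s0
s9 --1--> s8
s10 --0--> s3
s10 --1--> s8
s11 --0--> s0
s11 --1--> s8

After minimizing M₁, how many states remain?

States {s5,s6,s7} cannot be reached from the start state, so discard them.
P0 = {s2,s3} | {s0,s1,s4,s8,s9,s10,s11}.
On input 0, block {s2,s3} splits into {s2} and {s3}.
On input 0, block {s0,s1,s4,s8,s9,s10,s11} splits into {s0,s4,s8,s9,s11} and {s1,s10}.
On input 1, block {s0,s4,s8,s9,s11} splits into {s4,s9,s11} and {s0,s8}.
Split {s0,s8} by δ(·,0) → {s0} and {s8}.
Stable partition: {s2} | {s4,s9,s11} | {s3} | {s1,s10} | {s0} | {s8} — 6 equivalence classes.

6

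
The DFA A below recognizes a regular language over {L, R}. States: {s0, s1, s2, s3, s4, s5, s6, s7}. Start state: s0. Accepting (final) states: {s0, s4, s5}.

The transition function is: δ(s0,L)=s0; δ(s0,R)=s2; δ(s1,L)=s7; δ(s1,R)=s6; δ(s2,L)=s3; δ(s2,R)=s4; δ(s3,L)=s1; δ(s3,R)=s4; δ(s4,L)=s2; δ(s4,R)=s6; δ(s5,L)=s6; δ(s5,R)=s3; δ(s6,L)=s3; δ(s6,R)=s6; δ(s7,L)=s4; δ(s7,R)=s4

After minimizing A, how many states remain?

First remove the unreachable states {s5}; 7 states remain.
P0 = {s0,s4} | {s1,s2,s3,s6,s7}.
Refine {s0,s4} on symbol L: members go to different blocks, giving {s0} and {s4}.
Split {s1,s2,s3,s6,s7} by δ(·,L) → {s1,s2,s3,s6} and {s7}.
Split {s1,s2,s3,s6} by δ(·,L) → {s2,s3,s6} and {s1}.
Split {s2,s3,s6} by δ(·,L) → {s2,s6} and {s3}.
Refine {s2,s6} on symbol R: members go to different blocks, giving {s2} and {s6}.
The partition is now stable with 7 blocks: {s0} | {s2} | {s4} | {s7} | {s1} | {s3} | {s6}.

7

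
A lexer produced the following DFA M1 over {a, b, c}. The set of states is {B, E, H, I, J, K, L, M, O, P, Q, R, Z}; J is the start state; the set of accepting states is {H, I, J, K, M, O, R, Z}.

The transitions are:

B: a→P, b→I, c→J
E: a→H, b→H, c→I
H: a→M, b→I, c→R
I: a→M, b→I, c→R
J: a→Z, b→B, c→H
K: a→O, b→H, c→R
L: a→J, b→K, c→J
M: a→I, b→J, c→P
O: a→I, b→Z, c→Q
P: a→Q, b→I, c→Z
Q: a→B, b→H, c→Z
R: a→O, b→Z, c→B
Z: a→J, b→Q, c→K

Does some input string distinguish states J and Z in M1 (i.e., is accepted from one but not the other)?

No

States {E,L} cannot be reached from the start state, so discard them.
Initial partition by acceptance: {H,I,J,K,M,O,R,Z} | {B,P,Q}.
Split {H,I,J,K,M,O,R,Z} by δ(·,b) → {H,I,K,M,O,R} and {J,Z}.
Split {H,I,K,M,O,R} by δ(·,b) → {M,O,R} and {H,I,K}.
Split {M,O,R} by δ(·,a) → {M,O} and {R}.
The partition is now stable with 5 blocks: {M,O} | {B,P,Q} | {J,Z} | {H,I,K} | {R}.
J and Z lie in the same block of the stable partition, so they are equivalent — no string distinguishes them.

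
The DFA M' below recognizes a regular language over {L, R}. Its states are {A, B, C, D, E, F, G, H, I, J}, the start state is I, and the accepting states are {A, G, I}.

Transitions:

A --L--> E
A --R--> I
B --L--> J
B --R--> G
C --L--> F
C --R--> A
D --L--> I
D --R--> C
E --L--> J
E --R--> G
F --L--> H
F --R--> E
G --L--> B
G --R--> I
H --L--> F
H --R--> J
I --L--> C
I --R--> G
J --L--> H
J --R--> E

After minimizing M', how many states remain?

4

States {D} cannot be reached from the start state, so discard them.
P0 = {A,G,I} | {B,C,E,F,H,J}.
On input R, block {B,C,E,F,H,J} splits into {B,C,E} and {F,H,J}.
Refine {F,H,J} on symbol R: members go to different blocks, giving {F,J} and {H}.
The partition is now stable with 4 blocks: {A,G,I} | {B,C,E} | {F,J} | {H}.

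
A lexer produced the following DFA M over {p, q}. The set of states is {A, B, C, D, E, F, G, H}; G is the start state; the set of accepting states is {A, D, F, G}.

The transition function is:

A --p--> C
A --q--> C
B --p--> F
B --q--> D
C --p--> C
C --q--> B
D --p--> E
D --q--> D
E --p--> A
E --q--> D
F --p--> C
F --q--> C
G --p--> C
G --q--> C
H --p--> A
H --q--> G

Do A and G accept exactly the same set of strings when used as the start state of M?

Yes

States {H} cannot be reached from the start state, so discard them.
P0 = {A,D,F,G} | {B,C,E}.
Refine {A,D,F,G} on symbol q: members go to different blocks, giving {A,F,G} and {D}.
On input p, block {B,C,E} splits into {B,E} and {C}.
No further refinement is possible. Final partition (4 blocks): {A,F,G} | {B,E} | {D} | {C}.
A and G lie in the same block of the stable partition, so they are equivalent — no string distinguishes them.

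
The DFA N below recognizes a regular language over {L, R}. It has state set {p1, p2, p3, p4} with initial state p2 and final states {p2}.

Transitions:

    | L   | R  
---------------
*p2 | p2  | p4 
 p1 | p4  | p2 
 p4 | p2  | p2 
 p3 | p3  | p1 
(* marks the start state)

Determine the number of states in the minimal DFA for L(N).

States {p1,p3} cannot be reached from the start state, so discard them.
Start with accepting vs non-accepting: {p2} | {p4}.
Stable partition: {p2} | {p4} — 2 equivalence classes.

2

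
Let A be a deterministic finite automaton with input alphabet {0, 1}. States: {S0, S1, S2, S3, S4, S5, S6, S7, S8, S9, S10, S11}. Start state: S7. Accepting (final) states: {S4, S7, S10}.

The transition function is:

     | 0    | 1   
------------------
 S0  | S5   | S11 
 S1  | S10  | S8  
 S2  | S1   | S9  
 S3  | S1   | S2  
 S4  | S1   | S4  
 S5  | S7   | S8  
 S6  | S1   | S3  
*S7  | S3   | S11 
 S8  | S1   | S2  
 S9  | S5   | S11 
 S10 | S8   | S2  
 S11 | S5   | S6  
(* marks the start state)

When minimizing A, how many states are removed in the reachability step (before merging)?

2

Starting at S7 and following transitions, the reachable set is {S1, S2, S3, S5, S6, S7, S8, S9, S10, S11}. That leaves S0, S4 unreachable — 2 in total.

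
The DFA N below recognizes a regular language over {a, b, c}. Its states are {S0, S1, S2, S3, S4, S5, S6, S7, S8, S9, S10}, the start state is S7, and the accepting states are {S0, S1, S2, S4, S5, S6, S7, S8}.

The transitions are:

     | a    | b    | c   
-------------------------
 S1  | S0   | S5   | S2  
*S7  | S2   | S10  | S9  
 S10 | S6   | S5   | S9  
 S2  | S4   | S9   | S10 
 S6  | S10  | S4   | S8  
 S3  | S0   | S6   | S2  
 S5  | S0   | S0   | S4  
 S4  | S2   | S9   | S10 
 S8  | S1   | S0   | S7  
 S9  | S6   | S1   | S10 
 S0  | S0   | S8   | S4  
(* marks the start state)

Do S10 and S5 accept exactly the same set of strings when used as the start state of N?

First remove the unreachable states {S3}; 10 states remain.
Start with accepting vs non-accepting: {S0,S1,S2,S4,S5,S6,S7,S8} | {S9,S10}.
On input a, block {S0,S1,S2,S4,S5,S6,S7,S8} splits into {S0,S1,S2,S4,S5,S7,S8} and {S6}.
Split {S0,S1,S2,S4,S5,S7,S8} by δ(·,b) → {S0,S1,S5,S8} and {S2,S4,S7}.
Stable partition: {S0,S1,S5,S8} | {S9,S10} | {S6} | {S2,S4,S7} — 4 equivalence classes.
S10 and S5 end up in different blocks, so they are distinguishable. For instance, the string 'ε' is accepted from only S5.

No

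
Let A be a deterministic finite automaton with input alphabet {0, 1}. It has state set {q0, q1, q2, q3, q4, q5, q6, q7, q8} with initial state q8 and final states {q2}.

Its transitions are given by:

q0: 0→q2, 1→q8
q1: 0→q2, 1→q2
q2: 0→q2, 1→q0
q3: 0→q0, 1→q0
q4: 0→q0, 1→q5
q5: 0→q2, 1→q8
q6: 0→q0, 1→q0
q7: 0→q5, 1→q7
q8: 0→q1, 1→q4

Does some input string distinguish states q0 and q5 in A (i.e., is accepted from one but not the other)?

States {q3,q6,q7} cannot be reached from the start state, so discard them.
Initial partition by acceptance: {q2} | {q0,q1,q4,q5,q8}.
Refine {q0,q1,q4,q5,q8} on symbol 0: members go to different blocks, giving {q0,q1,q5} and {q4,q8}.
Refine {q0,q1,q5} on symbol 1: members go to different blocks, giving {q0,q5} and {q1}.
On input 0, block {q4,q8} splits into {q4} and {q8}.
The partition is now stable with 5 blocks: {q2} | {q0,q5} | {q4} | {q1} | {q8}.
q0 and q5 lie in the same block of the stable partition, so they are equivalent — no string distinguishes them.

No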